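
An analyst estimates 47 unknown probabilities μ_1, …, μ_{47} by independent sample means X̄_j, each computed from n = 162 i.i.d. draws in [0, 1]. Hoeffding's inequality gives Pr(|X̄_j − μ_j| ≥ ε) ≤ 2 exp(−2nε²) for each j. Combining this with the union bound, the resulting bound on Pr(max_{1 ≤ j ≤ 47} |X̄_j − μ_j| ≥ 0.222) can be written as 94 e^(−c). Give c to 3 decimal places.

Union bound over the 47 events: Pr(max_{1 ≤ j ≤ 47} |X̄_j − μ_j| ≥ 0.222) ≤ 47·2·exp(−2nε²) = 94 exp(−2·162·0.222²).
So c = 2·162·0.222² = 15.9680.

15.968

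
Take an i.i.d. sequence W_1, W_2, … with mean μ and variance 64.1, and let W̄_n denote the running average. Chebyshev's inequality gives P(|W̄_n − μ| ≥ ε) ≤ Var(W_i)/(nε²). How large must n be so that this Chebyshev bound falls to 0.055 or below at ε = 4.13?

Require 64.1/(n·4.13²) ≤ 0.055, i.e. n ≥ 64.1/(0.055·4.13²) = 68.327.
The smallest integer n is 69.

69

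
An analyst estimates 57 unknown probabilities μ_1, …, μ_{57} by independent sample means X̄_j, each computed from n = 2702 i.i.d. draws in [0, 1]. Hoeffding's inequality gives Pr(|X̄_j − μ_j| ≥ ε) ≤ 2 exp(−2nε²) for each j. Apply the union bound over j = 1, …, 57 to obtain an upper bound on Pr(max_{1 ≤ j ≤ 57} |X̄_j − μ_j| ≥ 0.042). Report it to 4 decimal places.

0.0083

Per-experiment Hoeffding bound: 2·exp(−2·2702·0.042²) = 2·exp(−9.53266) = 0.00014489.
Union bound over 57 events: 57·0.00014489 = 0.00826.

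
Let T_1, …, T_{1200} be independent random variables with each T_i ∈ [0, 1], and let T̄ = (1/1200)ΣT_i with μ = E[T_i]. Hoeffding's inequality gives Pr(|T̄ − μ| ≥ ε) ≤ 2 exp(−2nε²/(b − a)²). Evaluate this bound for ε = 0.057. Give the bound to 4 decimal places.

Exponent: 2nε²/(b − a)² = 2·1200·0.057² / 1² = 7.79760.
Bound = 2·exp(−7.79760) = 0.00082.

0.0008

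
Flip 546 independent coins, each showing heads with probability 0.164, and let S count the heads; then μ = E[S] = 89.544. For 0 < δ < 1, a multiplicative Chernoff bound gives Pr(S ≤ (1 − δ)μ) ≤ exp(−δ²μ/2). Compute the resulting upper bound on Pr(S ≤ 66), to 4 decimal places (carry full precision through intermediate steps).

0.0453

Write 66 = (1 − δ)μ, so δ = 1 − 66/89.544 = 0.2629322…
Then the exponent is δ²μ/2 = (μ − 66)²/(2μ) = 3.095238.
Bound = exp(−3.095238) = 0.04526.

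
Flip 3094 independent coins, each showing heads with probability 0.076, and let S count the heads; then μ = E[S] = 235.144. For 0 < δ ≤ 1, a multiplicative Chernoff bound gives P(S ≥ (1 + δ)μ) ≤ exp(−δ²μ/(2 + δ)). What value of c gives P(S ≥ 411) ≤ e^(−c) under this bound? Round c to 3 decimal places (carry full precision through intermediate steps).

47.861

Write 411 = (1 + δ)μ, so δ = 411/235.144 − 1 = 0.7478651…
Then the exponent is δ²μ/(2 + δ) = (411 − μ)² / (μ·(2 + δ)) = 47.861363.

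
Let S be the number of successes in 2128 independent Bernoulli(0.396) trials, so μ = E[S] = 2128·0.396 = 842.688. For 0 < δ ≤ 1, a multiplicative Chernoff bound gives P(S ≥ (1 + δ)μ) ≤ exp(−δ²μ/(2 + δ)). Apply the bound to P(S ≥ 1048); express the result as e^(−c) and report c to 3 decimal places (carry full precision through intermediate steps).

Write 1048 = (1 + δ)μ, so δ = 1048/842.688 − 1 = 0.2436394…
Then the exponent is δ²μ/(2 + δ) = (1048 − μ)² / (μ·(2 + δ)) = 22.295068.

22.295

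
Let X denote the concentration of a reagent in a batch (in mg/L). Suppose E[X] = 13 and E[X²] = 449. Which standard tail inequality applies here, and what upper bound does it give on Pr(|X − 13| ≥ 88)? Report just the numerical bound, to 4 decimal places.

0.0362

The first two moments determine the variance, so Chebyshev's inequality is the sharpest standard bound available.
Var(X) = E[X²] − (E[X])² = 449 − 169 = 280.
Chebyshev's inequality: Pr(|X − μ| ≥ t) ≤ Var(X)/t² = 280/7744 = 0.0362.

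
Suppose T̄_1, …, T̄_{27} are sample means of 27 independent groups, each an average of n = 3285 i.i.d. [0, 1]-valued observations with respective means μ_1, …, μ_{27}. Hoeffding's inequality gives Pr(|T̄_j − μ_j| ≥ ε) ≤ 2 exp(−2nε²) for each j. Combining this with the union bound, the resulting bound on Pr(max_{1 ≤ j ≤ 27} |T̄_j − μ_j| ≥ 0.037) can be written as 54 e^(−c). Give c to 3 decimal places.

Union bound over the 27 events: Pr(max_{1 ≤ j ≤ 27} |T̄_j − μ_j| ≥ 0.037) ≤ 27·2·exp(−2nε²) = 54 exp(−2·3285·0.037²).
So c = 2·3285·0.037² = 8.9943.

8.994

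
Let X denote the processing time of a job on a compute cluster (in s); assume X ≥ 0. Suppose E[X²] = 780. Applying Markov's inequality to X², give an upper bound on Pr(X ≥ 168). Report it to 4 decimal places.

0.0276

Since X ≥ 0, the event {X ≥ 168} is the same as {X² ≥ 28224}.
Markov's inequality applied to X² gives Pr(X² ≥ 28224) ≤ E[X²]/28224 = 780/28224 = 0.0276.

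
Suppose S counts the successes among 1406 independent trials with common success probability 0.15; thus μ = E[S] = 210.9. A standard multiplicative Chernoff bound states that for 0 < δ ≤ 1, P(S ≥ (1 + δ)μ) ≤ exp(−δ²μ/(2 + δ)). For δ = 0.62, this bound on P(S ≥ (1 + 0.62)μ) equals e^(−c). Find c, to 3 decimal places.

30.943

c = δ²μ/(2 + δ) = 0.62²·210.9/(2 + 0.62) = 30.9427.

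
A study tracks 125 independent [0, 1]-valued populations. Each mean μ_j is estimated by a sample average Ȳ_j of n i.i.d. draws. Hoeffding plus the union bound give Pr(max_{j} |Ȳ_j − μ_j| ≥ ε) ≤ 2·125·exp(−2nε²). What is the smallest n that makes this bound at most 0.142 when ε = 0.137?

Need 2·125·exp(−2nε²) ≤ 0.142, i.e. exp(−2nε²) ≤ 0.142/250.
So 2nε² ≥ ln(250/0.142) = 7.473389.
Hence n ≥ 7.473389/(2·0.137²) = 199.089.
The smallest integer n is 200.

200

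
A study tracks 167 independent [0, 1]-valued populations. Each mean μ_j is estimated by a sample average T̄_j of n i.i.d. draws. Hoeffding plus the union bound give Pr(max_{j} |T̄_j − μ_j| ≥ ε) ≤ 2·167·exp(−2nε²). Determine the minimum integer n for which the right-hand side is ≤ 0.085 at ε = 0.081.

631

Need 2·167·exp(−2nε²) ≤ 0.085, i.e. exp(−2nε²) ≤ 0.085/334.
So 2nε² ≥ ln(334/0.085) = 8.276245.
Hence n ≥ 8.276245/(2·0.081²) = 630.715.
The smallest integer n is 631.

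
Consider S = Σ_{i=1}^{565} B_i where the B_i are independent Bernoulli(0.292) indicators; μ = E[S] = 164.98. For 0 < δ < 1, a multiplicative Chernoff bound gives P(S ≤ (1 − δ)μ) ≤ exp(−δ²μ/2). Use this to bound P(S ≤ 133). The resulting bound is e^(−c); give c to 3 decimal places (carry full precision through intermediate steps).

3.100

Write 133 = (1 − δ)μ, so δ = 1 − 133/164.98 = 0.1938417…
Then the exponent is δ²μ/2 = (μ − 133)²/(2μ) = 3.099528.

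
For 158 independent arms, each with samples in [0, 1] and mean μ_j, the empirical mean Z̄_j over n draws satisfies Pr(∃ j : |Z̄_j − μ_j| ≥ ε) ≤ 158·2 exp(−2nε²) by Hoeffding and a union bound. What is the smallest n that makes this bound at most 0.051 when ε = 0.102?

Need 2·158·exp(−2nε²) ≤ 0.051, i.e. exp(−2nε²) ≤ 0.051/316.
So 2nε² ≥ ln(316/0.051) = 8.731672.
Hence n ≥ 8.731672/(2·0.102²) = 419.631.
The smallest integer n is 420.

420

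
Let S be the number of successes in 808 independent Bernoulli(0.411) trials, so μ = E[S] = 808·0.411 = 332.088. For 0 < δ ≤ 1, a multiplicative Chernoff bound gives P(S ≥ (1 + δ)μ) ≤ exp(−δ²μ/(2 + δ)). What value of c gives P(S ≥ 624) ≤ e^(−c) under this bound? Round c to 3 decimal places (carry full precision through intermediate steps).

Write 624 = (1 + δ)μ, so δ = 624/332.088 − 1 = 0.87902…
Then the exponent is δ²μ/(2 + δ) = (624 − μ)² / (μ·(2 + δ)) = 89.126331.

89.126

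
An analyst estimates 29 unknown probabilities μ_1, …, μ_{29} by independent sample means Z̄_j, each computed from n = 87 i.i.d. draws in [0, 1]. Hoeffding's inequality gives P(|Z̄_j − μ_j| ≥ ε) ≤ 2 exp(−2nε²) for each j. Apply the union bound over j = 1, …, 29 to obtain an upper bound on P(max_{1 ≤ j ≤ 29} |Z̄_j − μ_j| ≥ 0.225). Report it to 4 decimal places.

0.0087

Per-experiment Hoeffding bound: 2·exp(−2·87·0.225²) = 2·exp(−8.80875) = 0.00029884.
Union bound over 29 events: 29·0.00029884 = 0.00867.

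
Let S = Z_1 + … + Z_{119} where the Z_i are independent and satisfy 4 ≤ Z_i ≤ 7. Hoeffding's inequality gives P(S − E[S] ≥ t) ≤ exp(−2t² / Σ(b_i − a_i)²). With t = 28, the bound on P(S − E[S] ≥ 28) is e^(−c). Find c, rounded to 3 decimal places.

Σ(b_i − a_i)² = 119·(3)² = 1071.
c = 2t²/1071 = 2·28²/1071 = 1.4641.

1.464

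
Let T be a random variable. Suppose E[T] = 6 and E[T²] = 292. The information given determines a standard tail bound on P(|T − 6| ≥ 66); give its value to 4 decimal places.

The first two moments determine the variance, so Chebyshev's inequality is the sharpest standard bound available.
Var(T) = E[T²] − (E[T])² = 292 − 36 = 256.
Chebyshev's inequality: P(|T − μ| ≥ t) ≤ Var(T)/t² = 256/4356 = 0.0588.

0.0588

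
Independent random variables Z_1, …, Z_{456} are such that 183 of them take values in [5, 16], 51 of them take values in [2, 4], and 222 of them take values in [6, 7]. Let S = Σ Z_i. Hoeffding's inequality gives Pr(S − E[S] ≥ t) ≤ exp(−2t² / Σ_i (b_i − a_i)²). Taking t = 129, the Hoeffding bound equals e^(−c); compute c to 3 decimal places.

1.475

Σ(b_i − a_i)² = 183·11² + 51·2² + 222·1² = 22569.
c = 2t² / 22569 = 2·129² / 22569 = 1.4747.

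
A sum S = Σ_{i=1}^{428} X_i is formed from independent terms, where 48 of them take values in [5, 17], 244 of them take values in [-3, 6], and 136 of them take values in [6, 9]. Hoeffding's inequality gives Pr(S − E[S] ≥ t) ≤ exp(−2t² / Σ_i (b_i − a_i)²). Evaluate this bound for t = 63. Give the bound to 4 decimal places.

0.7524

Σ(b_i − a_i)² = 48·12² + 244·9² + 136·3² = 27900.
Exponent = 2·63² / 27900 = 0.28452.
Bound = exp(−0.28452) = 0.75238.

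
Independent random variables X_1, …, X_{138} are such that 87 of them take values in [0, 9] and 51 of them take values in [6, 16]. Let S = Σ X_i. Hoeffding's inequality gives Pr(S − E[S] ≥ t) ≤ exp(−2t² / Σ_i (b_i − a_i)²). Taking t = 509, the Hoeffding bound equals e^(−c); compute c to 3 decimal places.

Σ(b_i − a_i)² = 87·9² + 51·10² = 12147.
c = 2t² / 12147 = 2·509² / 12147 = 42.6576.

42.658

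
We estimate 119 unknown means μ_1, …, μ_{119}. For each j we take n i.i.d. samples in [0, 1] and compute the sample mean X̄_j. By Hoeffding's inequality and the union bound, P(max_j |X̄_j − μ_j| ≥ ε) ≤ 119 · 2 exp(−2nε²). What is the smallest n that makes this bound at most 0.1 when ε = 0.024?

Need 2·119·exp(−2nε²) ≤ 0.1, i.e. exp(−2nε²) ≤ 0.1/238.
So 2nε² ≥ ln(238/0.1) = 7.774856.
Hence n ≥ 7.774856/(2·0.024²) = 6749.007.
The smallest integer n is 6750.

6750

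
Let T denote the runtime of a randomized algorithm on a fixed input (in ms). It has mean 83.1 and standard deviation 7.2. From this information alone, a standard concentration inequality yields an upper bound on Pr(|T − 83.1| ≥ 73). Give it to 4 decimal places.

Mean and variance are known, so Chebyshev's inequality applies.
Chebyshev: Pr(|T − μ| ≥ t) ≤ Var(T)/t².
Var(T) = σ² = 7.2² = 51.84.
Bound = 51.84 / 5329 = 0.0097.

0.0097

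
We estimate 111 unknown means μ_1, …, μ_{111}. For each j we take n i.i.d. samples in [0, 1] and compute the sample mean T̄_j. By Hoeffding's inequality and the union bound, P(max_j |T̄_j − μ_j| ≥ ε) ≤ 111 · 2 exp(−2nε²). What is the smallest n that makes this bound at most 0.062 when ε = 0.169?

144

Need 2·111·exp(−2nε²) ≤ 0.062, i.e. exp(−2nε²) ≤ 0.062/222.
So 2nε² ≥ ln(222/0.062) = 8.183298.
Hence n ≥ 8.183298/(2·0.169²) = 143.260.
The smallest integer n is 144.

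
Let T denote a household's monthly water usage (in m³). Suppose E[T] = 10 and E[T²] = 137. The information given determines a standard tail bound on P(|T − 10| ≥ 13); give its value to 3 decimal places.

The first two moments determine the variance, so Chebyshev's inequality is the sharpest standard bound available.
Var(T) = E[T²] − (E[T])² = 137 − 100 = 37.
Chebyshev's inequality: P(|T − μ| ≥ t) ≤ Var(T)/t² = 37/169 = 0.2189.

0.219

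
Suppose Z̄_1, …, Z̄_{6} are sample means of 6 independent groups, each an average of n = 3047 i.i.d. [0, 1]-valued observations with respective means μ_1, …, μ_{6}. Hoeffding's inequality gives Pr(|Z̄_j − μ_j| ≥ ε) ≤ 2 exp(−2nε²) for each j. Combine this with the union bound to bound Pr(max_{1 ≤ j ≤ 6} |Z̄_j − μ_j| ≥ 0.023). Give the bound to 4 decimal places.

0.4777

Per-experiment Hoeffding bound: 2·exp(−2·3047·0.023²) = 2·exp(−3.22373) = 0.079613.
Union bound over 6 events: 6·0.079613 = 0.47768.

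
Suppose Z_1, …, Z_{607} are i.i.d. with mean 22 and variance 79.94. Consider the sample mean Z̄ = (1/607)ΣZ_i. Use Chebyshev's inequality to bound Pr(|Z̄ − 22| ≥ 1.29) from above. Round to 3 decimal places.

Var(Z̄) = Var(Z_i)/n = 79.94/607 = 0.1317.
Chebyshev: Pr(|Z̄ − 22| ≥ 1.29) ≤ Var(Z̄)/(1.29)² = 79.94/(607·1.29²) = 0.0791.

0.079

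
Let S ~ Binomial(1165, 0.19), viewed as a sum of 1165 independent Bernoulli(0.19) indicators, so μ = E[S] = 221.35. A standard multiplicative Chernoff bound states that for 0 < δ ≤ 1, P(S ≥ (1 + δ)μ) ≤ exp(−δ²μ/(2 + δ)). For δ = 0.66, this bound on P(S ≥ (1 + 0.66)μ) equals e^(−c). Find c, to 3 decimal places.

c = δ²μ/(2 + δ) = 0.66²·221.35/(2 + 0.66) = 36.2481.

36.248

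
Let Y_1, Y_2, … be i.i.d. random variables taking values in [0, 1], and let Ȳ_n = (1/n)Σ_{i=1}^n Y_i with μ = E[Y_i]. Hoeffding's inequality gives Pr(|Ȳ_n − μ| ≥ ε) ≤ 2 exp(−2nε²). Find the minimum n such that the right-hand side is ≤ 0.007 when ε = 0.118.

204

Require 2·exp(−2nε²) ≤ 0.007, i.e. 2nε² ≥ ln(2/0.007) = 5.654992.
So n ≥ 5.654992 / (2·0.118²) = 203.066.
The smallest integer n is 204.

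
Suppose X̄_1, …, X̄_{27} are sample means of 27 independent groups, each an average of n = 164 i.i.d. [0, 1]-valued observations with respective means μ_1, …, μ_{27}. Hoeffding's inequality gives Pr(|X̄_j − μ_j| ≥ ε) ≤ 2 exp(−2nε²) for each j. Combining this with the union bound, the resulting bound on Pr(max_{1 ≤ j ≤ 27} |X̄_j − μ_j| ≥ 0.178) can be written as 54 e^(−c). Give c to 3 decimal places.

Union bound over the 27 events: Pr(max_{1 ≤ j ≤ 27} |X̄_j − μ_j| ≥ 0.178) ≤ 27·2·exp(−2nε²) = 54 exp(−2·164·0.178²).
So c = 2·164·0.178² = 10.3924.

10.392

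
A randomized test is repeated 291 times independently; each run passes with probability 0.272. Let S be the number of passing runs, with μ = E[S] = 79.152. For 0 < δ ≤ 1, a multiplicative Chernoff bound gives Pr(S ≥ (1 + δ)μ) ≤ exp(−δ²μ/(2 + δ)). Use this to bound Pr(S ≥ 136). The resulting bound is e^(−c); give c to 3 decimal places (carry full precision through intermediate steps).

Write 136 = (1 + δ)μ, so δ = 136/79.152 − 1 = 0.7182131…
Then the exponent is δ²μ/(2 + δ) = (136 − μ)² / (μ·(2 + δ)) = 15.020521.

15.021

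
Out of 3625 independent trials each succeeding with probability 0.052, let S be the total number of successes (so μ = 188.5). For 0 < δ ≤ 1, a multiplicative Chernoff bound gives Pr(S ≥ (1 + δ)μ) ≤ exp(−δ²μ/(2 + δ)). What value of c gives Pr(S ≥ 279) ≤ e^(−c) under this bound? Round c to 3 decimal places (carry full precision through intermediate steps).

Write 279 = (1 + δ)μ, so δ = 279/188.5 − 1 = 0.4801061…
Then the exponent is δ²μ/(2 + δ) = (279 − μ)² / (μ·(2 + δ)) = 17.519251.

17.519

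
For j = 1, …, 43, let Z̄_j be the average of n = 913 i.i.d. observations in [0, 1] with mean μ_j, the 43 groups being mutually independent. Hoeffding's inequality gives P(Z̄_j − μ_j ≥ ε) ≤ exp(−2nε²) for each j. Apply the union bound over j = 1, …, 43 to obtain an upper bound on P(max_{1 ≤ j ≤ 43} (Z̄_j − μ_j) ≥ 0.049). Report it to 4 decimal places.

0.5363

Per-experiment Hoeffding bound: exp(−2·913·0.049²) = exp(−4.38423) = 0.012473.
Union bound over 43 events: 43·0.012473 = 0.53632.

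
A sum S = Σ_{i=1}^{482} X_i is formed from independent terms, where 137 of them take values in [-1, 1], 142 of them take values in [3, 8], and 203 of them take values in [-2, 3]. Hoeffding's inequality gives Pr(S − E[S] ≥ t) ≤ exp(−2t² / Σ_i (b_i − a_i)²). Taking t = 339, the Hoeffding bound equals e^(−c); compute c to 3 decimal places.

25.056

Σ(b_i − a_i)² = 137·2² + 142·5² + 203·5² = 9173.
c = 2t² / 9173 = 2·339² / 9173 = 25.0564.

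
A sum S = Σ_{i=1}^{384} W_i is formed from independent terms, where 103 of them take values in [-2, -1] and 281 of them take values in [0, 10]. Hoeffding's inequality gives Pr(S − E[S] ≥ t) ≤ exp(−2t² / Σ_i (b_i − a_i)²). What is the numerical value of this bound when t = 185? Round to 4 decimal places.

0.0883

Σ(b_i − a_i)² = 103·1² + 281·10² = 28203.
Exponent = 2·185² / 28203 = 2.42705.
Bound = exp(−2.42705) = 0.08830.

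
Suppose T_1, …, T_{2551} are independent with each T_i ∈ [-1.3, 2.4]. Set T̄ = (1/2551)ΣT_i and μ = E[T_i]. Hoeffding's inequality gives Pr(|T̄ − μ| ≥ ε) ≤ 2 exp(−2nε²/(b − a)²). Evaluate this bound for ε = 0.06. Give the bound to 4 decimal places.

Exponent: 2nε²/(b − a)² = 2·2551·0.06² / 3.7² = 1.34165.
Bound = 2·exp(−1.34165) = 0.52283.

0.5228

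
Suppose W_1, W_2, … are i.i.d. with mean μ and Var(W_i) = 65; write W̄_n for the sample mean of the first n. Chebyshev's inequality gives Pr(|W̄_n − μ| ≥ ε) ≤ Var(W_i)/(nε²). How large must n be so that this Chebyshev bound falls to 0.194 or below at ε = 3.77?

Require 65/(n·3.77²) ≤ 0.194, i.e. n ≥ 65/(0.194·3.77²) = 23.574.
The smallest integer n is 24.

24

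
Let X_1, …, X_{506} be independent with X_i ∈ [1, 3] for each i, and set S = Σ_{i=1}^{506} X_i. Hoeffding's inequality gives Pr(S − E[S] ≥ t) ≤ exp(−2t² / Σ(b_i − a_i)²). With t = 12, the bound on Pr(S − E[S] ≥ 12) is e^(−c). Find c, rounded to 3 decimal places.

Σ(b_i − a_i)² = 506·(2)² = 2024.
c = 2t²/2024 = 2·12²/2024 = 0.1423.

0.142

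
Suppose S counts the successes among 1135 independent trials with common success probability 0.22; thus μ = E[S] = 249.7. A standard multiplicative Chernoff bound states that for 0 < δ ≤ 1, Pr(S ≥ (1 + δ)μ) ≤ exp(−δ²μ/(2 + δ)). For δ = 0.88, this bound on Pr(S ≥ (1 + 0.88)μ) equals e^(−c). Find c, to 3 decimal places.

c = δ²μ/(2 + δ) = 0.88²·249.7/(2 + 0.88) = 67.1416.

67.142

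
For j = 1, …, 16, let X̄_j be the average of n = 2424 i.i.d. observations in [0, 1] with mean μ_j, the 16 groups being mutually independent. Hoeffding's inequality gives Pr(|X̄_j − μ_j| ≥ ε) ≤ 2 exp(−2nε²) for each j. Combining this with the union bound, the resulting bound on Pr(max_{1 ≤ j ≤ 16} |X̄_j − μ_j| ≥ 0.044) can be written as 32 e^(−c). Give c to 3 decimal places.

Union bound over the 16 events: Pr(max_{1 ≤ j ≤ 16} |X̄_j − μ_j| ≥ 0.044) ≤ 16·2·exp(−2nε²) = 32 exp(−2·2424·0.044²).
So c = 2·2424·0.044² = 9.3857.

9.386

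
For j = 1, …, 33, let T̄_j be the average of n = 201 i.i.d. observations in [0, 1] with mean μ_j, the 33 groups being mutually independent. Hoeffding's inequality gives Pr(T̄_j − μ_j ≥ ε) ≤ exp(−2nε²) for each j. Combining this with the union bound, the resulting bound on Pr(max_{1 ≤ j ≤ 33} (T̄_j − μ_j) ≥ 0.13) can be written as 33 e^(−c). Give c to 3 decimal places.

Union bound over the 33 events: Pr(max_{1 ≤ j ≤ 33} (T̄_j − μ_j) ≥ 0.13) ≤ 33·exp(−2nε²) = 33 exp(−2·201·0.13²).
So c = 2·201·0.13² = 6.7938.

6.794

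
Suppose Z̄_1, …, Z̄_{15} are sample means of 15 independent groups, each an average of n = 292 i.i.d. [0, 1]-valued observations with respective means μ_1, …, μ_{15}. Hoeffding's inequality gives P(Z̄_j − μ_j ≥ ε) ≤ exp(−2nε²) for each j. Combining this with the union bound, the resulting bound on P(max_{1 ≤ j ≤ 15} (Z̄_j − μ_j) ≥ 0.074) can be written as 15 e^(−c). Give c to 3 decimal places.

3.198

Union bound over the 15 events: P(max_{1 ≤ j ≤ 15} (Z̄_j − μ_j) ≥ 0.074) ≤ 15·exp(−2nε²) = 15 exp(−2·292·0.074²).
So c = 2·292·0.074² = 3.1980.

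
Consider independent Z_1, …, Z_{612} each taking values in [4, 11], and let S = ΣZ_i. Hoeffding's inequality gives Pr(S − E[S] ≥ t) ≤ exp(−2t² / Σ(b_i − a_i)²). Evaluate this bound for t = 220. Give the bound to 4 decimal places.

0.0396

Σ(b_i − a_i)² = 612·(7)² = 29988.
Exponent = 2·220²/29988 = 3.2280.
Bound = exp(−3.2280) = 0.03964.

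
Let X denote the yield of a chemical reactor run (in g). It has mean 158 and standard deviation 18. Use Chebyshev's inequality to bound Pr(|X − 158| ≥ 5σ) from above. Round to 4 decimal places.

Chebyshev: Pr(|X − μ| ≥ t) ≤ Var(X)/t².
Var(X) = σ² = 18² = 324.
t = 5·18 = 90.
Bound = 324 / 8100 = 0.0400.

0.0400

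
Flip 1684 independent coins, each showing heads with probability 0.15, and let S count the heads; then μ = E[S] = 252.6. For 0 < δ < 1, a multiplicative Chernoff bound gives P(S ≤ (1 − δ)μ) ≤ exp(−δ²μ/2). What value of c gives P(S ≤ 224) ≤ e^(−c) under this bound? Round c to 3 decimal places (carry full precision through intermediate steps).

Write 224 = (1 − δ)μ, so δ = 1 − 224/252.6 = 0.1132225…
Then the exponent is δ²μ/2 = (μ − 224)²/(2μ) = 1.619082.

1.619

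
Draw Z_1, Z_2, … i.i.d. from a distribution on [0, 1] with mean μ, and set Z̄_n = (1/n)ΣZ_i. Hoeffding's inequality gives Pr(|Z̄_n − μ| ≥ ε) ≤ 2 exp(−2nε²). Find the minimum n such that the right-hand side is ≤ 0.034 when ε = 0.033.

Require 2·exp(−2nε²) ≤ 0.034, i.e. 2nε² ≥ ln(2/0.034) = 4.074542.
So n ≥ 4.074542 / (2·0.033²) = 1870.772.
The smallest integer n is 1871.

1871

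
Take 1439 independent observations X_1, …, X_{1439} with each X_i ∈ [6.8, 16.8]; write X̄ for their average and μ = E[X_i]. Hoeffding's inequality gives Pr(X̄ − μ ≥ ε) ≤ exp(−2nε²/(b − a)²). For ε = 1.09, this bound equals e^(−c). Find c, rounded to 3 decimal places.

c = 2nε²/(b − a)² = 2·1439·1.09² / 10² = 34.1935.

34.194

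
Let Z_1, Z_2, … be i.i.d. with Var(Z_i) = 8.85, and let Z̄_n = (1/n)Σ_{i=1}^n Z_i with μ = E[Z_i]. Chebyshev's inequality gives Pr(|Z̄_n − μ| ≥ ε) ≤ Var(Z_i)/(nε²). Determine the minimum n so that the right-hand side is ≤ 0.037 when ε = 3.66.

Require 8.85/(n·3.66²) ≤ 0.037, i.e. n ≥ 8.85/(0.037·3.66²) = 17.856.
The smallest integer n is 18.

18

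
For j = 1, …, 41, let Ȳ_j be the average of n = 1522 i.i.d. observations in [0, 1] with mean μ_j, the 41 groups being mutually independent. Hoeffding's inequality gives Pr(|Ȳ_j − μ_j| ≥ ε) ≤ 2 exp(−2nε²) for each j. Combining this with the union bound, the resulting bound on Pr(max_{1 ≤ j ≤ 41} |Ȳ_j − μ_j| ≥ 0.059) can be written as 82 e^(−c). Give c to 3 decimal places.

Union bound over the 41 events: Pr(max_{1 ≤ j ≤ 41} |Ȳ_j − μ_j| ≥ 0.059) ≤ 41·2·exp(−2nε²) = 82 exp(−2·1522·0.059²).
So c = 2·1522·0.059² = 10.5962.

10.596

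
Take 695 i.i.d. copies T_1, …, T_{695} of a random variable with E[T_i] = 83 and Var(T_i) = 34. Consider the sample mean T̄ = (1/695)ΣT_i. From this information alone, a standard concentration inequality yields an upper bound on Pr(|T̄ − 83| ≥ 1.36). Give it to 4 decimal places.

0.0264

With mean and variance of each term known, Chebyshev's inequality bounds the deviation of the sum (or sample mean).
Var(T̄) = Var(T_i)/n = 34/695 = 0.048921.
Chebyshev: Pr(|T̄ − 83| ≥ 1.36) ≤ Var(T̄)/(1.36)² = 34/(695·1.36²) = 0.0264.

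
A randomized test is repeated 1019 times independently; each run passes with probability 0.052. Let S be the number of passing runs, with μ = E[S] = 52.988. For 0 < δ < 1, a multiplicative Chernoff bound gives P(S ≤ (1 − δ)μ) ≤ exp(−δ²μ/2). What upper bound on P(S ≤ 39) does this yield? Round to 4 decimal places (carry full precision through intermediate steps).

0.1578

Write 39 = (1 − δ)μ, so δ = 1 − 39/52.988 = 0.2639843…
Then the exponent is δ²μ/2 = (μ − 39)²/(2μ) = 1.846306.
Bound = exp(−1.846306) = 0.15782.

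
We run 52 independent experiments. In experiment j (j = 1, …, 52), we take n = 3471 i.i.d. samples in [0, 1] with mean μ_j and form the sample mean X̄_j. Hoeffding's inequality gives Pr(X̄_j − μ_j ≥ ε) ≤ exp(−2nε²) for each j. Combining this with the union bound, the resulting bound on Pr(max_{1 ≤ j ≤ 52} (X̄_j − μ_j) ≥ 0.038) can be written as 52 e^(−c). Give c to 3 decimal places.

10.024

Union bound over the 52 events: Pr(max_{1 ≤ j ≤ 52} (X̄_j − μ_j) ≥ 0.038) ≤ 52·exp(−2nε²) = 52 exp(−2·3471·0.038²).
So c = 2·3471·0.038² = 10.0242.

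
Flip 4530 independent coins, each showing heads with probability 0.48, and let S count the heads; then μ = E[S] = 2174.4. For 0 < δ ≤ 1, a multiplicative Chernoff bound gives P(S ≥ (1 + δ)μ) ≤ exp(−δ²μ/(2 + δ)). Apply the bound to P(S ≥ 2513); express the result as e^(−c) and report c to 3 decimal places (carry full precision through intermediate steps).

24.459

Write 2513 = (1 + δ)μ, so δ = 2513/2174.4 − 1 = 0.1557211…
Then the exponent is δ²μ/(2 + δ) = (2513 − μ)² / (μ·(2 + δ)) = 24.459180.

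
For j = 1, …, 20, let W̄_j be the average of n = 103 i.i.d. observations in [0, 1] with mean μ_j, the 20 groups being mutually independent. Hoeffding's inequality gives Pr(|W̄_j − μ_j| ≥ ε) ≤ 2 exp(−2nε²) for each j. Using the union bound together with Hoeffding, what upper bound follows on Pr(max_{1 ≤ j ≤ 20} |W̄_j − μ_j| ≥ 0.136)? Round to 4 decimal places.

0.8858

Per-experiment Hoeffding bound: 2·exp(−2·103·0.136²) = 2·exp(−3.81018) = 0.044289.
Union bound over 20 events: 20·0.044289 = 0.88577.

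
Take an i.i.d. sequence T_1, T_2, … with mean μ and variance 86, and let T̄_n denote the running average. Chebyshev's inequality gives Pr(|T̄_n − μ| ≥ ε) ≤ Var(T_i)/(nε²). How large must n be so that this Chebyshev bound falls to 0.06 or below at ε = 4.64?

Require 86/(n·4.64²) ≤ 0.06, i.e. n ≥ 86/(0.06·4.64²) = 66.575.
The smallest integer n is 67.

67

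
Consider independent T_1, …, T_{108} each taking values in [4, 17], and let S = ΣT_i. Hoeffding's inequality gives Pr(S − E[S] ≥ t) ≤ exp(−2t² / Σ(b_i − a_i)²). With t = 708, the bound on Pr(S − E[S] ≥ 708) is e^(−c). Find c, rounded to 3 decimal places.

54.927

Σ(b_i − a_i)² = 108·(13)² = 18252.
c = 2t²/18252 = 2·708²/18252 = 54.9270.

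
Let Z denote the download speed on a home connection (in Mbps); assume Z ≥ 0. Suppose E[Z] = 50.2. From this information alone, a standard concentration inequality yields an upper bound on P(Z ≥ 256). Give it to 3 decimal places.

0.196

Only the mean of a non-negative variable is known, so Markov's inequality is the applicable tail bound.
Markov's inequality: for a non-negative random variable, P(Z ≥ a) ≤ E[Z]/a.
Here E[Z] = 50.2 and a = 256, so the bound is 50.2/256 = 0.1961.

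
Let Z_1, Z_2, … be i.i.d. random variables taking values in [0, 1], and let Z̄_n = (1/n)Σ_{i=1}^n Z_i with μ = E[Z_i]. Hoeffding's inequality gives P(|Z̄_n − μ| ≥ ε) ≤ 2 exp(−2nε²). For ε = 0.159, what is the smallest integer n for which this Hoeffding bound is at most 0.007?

112

Require 2·exp(−2nε²) ≤ 0.007, i.e. 2nε² ≥ ln(2/0.007) = 5.654992.
So n ≥ 5.654992 / (2·0.159²) = 111.843.
The smallest integer n is 112.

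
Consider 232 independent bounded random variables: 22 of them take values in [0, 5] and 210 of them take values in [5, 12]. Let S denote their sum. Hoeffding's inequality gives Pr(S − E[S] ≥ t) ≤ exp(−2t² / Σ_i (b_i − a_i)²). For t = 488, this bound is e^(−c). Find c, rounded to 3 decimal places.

Σ(b_i − a_i)² = 22·5² + 210·7² = 10840.
c = 2t² / 10840 = 2·488² / 10840 = 43.9380.

43.938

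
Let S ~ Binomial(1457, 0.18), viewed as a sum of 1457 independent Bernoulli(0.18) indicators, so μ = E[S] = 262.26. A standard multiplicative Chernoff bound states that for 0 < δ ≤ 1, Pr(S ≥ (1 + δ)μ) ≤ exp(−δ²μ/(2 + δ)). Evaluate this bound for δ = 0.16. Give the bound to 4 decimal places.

Exponent = δ²μ/(2 + δ) = 0.16²·262.26/2.16 = 3.1083.
Bound = exp(−3.1083) = 0.04468.

0.0447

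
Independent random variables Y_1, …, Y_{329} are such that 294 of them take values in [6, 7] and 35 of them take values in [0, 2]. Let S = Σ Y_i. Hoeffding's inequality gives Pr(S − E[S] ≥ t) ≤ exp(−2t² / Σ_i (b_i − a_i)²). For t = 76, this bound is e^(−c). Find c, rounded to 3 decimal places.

26.618

Σ(b_i − a_i)² = 294·1² + 35·2² = 434.
c = 2t² / 434 = 2·76² / 434 = 26.6175.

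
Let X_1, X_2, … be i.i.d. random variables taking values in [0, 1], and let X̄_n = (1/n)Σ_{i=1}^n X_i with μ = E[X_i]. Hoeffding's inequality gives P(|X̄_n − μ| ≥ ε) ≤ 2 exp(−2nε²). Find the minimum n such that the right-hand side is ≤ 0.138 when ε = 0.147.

Require 2·exp(−2nε²) ≤ 0.138, i.e. 2nε² ≥ ln(2/0.138) = 2.673649.
So n ≥ 2.673649 / (2·0.147²) = 61.864.
The smallest integer n is 62.

62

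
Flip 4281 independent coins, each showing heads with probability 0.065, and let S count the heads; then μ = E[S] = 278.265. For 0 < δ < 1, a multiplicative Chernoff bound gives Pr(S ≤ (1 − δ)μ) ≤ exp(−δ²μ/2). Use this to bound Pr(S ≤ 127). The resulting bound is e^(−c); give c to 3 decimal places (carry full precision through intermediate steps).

Write 127 = (1 − δ)μ, so δ = 1 − 127/278.265 = 0.5436005…
Then the exponent is δ²μ/2 = (μ − 127)²/(2μ) = 41.113867.

41.114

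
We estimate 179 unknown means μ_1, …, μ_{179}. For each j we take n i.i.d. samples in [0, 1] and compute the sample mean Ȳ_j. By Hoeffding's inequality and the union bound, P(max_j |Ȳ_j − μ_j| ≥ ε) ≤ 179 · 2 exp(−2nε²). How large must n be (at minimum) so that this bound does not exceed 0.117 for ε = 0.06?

Need 2·179·exp(−2nε²) ≤ 0.117, i.e. exp(−2nε²) ≤ 0.117/358.
So 2nε² ≥ ln(358/0.117) = 8.026114.
Hence n ≥ 8.026114/(2·0.06²) = 1114.738.
The smallest integer n is 1115.

1115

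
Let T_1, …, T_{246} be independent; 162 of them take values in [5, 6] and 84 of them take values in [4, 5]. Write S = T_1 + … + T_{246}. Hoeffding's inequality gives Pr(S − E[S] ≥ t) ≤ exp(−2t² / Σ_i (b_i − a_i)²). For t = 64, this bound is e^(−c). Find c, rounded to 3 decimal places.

33.301

Σ(b_i − a_i)² = 162·1² + 84·1² = 246.
c = 2t² / 246 = 2·64² / 246 = 33.3008.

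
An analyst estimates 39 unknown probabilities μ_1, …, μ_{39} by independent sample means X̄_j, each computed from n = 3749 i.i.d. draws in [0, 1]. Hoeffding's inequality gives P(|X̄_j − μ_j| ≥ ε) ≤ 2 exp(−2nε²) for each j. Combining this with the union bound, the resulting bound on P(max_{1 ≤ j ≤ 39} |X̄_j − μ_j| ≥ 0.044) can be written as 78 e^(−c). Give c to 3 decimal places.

14.516

Union bound over the 39 events: P(max_{1 ≤ j ≤ 39} |X̄_j − μ_j| ≥ 0.044) ≤ 39·2·exp(−2nε²) = 78 exp(−2·3749·0.044²).
So c = 2·3749·0.044² = 14.5161.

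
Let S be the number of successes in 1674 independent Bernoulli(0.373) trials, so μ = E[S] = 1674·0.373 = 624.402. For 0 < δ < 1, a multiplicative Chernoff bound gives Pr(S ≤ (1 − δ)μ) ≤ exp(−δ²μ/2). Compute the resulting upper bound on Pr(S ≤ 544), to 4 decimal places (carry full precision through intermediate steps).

0.0056

Write 544 = (1 − δ)μ, so δ = 1 − 544/624.402 = 0.1287664…
Then the exponent is δ²μ/2 = (μ − 544)²/(2μ) = 5.176538.
Bound = exp(−5.176538) = 0.00565.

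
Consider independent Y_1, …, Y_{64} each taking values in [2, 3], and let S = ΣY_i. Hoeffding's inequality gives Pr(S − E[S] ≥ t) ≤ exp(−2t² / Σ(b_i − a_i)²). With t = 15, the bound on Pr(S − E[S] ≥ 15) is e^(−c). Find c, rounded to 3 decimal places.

Σ(b_i − a_i)² = 64·(1)² = 64.
c = 2t²/64 = 2·15²/64 = 7.0312.

7.031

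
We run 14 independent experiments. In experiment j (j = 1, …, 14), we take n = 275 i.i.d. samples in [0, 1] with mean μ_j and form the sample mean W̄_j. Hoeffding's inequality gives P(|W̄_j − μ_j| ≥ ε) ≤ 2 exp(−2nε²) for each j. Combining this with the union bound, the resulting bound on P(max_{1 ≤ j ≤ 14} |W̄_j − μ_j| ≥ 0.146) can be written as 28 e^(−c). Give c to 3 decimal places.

11.724

Union bound over the 14 events: P(max_{1 ≤ j ≤ 14} |W̄_j − μ_j| ≥ 0.146) ≤ 14·2·exp(−2nε²) = 28 exp(−2·275·0.146²).
So c = 2·275·0.146² = 11.7238.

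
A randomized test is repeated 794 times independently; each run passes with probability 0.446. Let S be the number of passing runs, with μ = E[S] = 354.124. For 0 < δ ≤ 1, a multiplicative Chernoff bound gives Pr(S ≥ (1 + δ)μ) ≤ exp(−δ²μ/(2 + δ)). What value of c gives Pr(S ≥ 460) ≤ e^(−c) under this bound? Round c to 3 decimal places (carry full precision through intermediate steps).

Write 460 = (1 + δ)μ, so δ = 460/354.124 − 1 = 0.29898…
Then the exponent is δ²μ/(2 + δ) = (460 − μ)² / (μ·(2 + δ)) = 13.769066.

13.769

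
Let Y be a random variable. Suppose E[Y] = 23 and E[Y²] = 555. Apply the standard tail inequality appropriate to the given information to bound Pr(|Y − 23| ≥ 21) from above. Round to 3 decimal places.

The first two moments determine the variance, so Chebyshev's inequality is the sharpest standard bound available.
Var(Y) = E[Y²] − (E[Y])² = 555 − 529 = 26.
Chebyshev's inequality: Pr(|Y − μ| ≥ t) ≤ Var(Y)/t² = 26/441 = 0.0590.

0.059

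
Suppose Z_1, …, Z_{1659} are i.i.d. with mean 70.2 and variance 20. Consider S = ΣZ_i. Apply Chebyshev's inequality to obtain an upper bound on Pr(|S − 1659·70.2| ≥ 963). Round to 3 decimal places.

0.036

Var(S) = n·Var(Z_i) = 1659·20 = 33180.
Chebyshev: Pr(|S − 1659·70.2| ≥ 963) ≤ Var(S)/963² = 33180/927369 = 0.0358.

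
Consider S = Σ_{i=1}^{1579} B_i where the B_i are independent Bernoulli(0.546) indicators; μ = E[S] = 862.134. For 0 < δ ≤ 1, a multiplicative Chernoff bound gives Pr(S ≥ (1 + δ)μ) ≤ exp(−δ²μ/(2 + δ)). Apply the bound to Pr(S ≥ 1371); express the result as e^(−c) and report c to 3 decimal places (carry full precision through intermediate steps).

Write 1371 = (1 + δ)μ, so δ = 1371/862.134 − 1 = 0.59024…
Then the exponent is δ²μ/(2 + δ) = (1371 − μ)² / (μ·(2 + δ)) = 115.955695.

115.956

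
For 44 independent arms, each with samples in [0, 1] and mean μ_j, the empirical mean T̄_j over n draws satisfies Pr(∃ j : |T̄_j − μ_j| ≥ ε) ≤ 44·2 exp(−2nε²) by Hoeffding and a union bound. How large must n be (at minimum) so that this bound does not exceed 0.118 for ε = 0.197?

86

Need 2·44·exp(−2nε²) ≤ 0.118, i.e. exp(−2nε²) ≤ 0.118/88.
So 2nε² ≥ ln(88/0.118) = 6.614407.
Hence n ≥ 6.614407/(2·0.197²) = 85.217.
The smallest integer n is 86.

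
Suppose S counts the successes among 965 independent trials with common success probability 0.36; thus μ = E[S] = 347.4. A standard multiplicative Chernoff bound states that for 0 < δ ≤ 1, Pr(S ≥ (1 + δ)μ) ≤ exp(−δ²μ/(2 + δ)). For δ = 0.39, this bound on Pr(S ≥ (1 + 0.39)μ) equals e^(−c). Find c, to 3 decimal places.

22.109

c = δ²μ/(2 + δ) = 0.39²·347.4/(2 + 0.39) = 22.1086.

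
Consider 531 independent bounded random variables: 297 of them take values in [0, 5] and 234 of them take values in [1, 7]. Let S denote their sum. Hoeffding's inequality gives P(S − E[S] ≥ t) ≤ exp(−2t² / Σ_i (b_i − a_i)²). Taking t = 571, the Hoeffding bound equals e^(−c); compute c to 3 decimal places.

Σ(b_i − a_i)² = 297·5² + 234·6² = 15849.
c = 2t² / 15849 = 2·571² / 15849 = 41.1434.

41.143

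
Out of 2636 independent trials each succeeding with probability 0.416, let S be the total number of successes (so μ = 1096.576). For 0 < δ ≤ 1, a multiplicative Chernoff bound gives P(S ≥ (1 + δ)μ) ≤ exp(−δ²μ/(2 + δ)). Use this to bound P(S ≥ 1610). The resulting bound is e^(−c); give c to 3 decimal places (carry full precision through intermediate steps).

Write 1610 = (1 + δ)μ, so δ = 1610/1096.576 − 1 = 0.4682065…
Then the exponent is δ²μ/(2 + δ) = (1610 − μ)² / (μ·(2 + δ)) = 97.393978.

97.394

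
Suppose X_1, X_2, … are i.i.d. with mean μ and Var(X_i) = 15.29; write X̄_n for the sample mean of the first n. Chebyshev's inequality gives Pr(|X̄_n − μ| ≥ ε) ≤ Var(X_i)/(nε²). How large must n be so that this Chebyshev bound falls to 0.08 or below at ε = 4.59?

Require 15.29/(n·4.59²) ≤ 0.08, i.e. n ≥ 15.29/(0.08·4.59²) = 9.072.
The smallest integer n is 10.

10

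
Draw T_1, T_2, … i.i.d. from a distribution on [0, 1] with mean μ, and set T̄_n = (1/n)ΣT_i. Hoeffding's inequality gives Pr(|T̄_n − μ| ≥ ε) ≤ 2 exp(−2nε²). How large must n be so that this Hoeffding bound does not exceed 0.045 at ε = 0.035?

Require 2·exp(−2nε²) ≤ 0.045, i.e. 2nε² ≥ ln(2/0.045) = 3.794240.
So n ≥ 3.794240 / (2·0.035²) = 1548.669.
The smallest integer n is 1549.

1549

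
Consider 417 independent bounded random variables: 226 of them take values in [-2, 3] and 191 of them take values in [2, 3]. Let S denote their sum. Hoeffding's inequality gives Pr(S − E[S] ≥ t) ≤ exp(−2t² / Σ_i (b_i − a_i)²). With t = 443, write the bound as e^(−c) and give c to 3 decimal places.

Σ(b_i − a_i)² = 226·5² + 191·1² = 5841.
c = 2t² / 5841 = 2·443² / 5841 = 67.1971.

67.197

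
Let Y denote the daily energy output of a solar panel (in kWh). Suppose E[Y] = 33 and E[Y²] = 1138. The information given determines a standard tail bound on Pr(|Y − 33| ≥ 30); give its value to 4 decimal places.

0.0544

The first two moments determine the variance, so Chebyshev's inequality is the sharpest standard bound available.
Var(Y) = E[Y²] − (E[Y])² = 1138 − 1089 = 49.
Chebyshev's inequality: Pr(|Y − μ| ≥ t) ≤ Var(Y)/t² = 49/900 = 0.0544.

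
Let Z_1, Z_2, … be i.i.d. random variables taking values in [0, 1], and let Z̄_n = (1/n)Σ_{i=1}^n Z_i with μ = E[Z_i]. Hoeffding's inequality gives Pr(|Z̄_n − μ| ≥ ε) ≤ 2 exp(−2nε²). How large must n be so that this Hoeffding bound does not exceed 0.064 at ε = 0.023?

Require 2·exp(−2nε²) ≤ 0.064, i.e. 2nε² ≥ ln(2/0.064) = 3.442019.
So n ≥ 3.442019 / (2·0.023²) = 3253.326.
The smallest integer n is 3254.

3254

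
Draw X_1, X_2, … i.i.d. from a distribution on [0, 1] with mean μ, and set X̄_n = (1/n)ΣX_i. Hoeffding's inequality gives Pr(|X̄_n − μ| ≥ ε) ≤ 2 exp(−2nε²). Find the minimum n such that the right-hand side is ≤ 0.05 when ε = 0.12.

Require 2·exp(−2nε²) ≤ 0.05, i.e. 2nε² ≥ ln(2/0.05) = 3.688879.
So n ≥ 3.688879 / (2·0.12²) = 128.086.
The smallest integer n is 129.

129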